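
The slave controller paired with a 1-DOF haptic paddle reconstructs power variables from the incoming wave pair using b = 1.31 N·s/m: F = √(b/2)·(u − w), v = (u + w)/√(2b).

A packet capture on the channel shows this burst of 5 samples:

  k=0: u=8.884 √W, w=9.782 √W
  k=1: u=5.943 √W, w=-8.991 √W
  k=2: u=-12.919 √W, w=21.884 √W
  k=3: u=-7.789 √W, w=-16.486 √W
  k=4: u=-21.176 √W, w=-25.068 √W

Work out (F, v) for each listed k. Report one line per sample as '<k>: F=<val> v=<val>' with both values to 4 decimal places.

k=0: u−w=-0.8980, u+w=18.6660; √(b/2)=0.8093, √(2b)=1.6186; F=0.8093×(-0.898)=-0.7268, v=18.6660/1.6186=11.5319
k=1: u−w=14.9340, u+w=-3.0480; √(b/2)=0.8093, √(2b)=1.6186; F=0.8093×14.934=12.0864, v=-3.0480/1.6186=-1.8831
k=2: u−w=-34.8030, u+w=8.9650; √(b/2)=0.8093, √(2b)=1.6186; F=0.8093×(-34.803)=-28.1668, v=8.9650/1.6186=5.5386
k=3: u−w=8.6970, u+w=-24.2750; √(b/2)=0.8093, √(2b)=1.6186; F=0.8093×8.697=7.0387, v=-24.2750/1.6186=-14.9971
k=4: u−w=3.8920, u+w=-46.2440; √(b/2)=0.8093, √(2b)=1.6186; F=0.8093×3.892=3.1499, v=-46.2440/1.6186=-28.5696

0: F=-0.7268 v=11.5319
1: F=12.0864 v=-1.8831
2: F=-28.1668 v=5.5386
3: F=7.0387 v=-14.9971
4: F=3.1499 v=-28.5696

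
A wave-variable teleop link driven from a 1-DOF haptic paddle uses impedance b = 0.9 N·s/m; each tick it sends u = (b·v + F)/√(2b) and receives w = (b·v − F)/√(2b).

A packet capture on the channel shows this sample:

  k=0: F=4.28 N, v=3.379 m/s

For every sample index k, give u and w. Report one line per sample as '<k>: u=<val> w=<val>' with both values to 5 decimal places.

0: u=5.45683 w=-0.92342

k=0: b·v=0.9×3.379=3.04110; √(2b)=1.34164; u=(3.04110+4.28)/1.34164=5.45683, w=(3.04110−4.28)/1.34164=-0.92342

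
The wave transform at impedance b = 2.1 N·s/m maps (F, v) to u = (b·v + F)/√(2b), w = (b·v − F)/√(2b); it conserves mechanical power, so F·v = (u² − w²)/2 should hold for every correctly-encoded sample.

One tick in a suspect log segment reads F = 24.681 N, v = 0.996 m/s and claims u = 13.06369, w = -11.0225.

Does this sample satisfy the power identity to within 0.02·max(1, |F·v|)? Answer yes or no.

yes

F·v = 24.681×0.996 = 24.58228 W.
(u² − w²)/2 = (170.66000 − 121.49551)/2 = 24.58225 W.
|Δ| = 0.00003;  2% of max(1, |F·v|) = 0.49165.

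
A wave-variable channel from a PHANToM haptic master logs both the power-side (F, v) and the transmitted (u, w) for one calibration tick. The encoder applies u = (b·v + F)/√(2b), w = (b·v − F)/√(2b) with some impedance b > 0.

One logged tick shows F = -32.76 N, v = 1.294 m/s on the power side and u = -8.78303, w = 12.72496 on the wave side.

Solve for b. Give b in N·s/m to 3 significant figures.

u + w = 3.94193;  u + w = √(2b)·v, so √(2b) = 3.94193/1.294 = 3.04631.
b = (√(2b))²/2 = 9.28003/2 = 4.64001.
(Check via u − w = 2F/√(2b): u − w = -21.50799, 2F/√(2b) = -21.50796.)

b = 4.64 N·s/m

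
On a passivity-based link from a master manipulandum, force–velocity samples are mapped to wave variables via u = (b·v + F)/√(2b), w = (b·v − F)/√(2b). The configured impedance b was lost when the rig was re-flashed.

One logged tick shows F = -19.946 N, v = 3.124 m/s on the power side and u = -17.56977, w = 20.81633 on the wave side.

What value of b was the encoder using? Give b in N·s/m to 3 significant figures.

u + w = 3.24656;  u + w = √(2b)·v, so √(2b) = 3.24656/3.124 = 1.03923.
b = (√(2b))²/2 = 1.08000/2 = 0.54000.
(Check via u − w = 2F/√(2b): u − w = -38.38610, 2F/√(2b) = -38.38605.)

b = 0.54 N·s/m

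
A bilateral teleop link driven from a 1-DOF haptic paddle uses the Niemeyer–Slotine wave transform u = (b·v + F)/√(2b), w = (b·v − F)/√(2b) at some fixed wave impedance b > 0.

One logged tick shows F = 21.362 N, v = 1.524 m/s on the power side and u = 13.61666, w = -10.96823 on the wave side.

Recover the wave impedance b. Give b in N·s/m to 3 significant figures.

u + w = 2.6484;  u + w = √(2b)·v, so √(2b) = 2.6484/1.524 = 1.7378.
b = (√(2b))²/2 = 3.0200/2 = 1.5100.
(Check via u − w = 2F/√(2b): u − w = 24.5849, 2F/√(2b) = 24.5849.)

b = 1.51 N·s/m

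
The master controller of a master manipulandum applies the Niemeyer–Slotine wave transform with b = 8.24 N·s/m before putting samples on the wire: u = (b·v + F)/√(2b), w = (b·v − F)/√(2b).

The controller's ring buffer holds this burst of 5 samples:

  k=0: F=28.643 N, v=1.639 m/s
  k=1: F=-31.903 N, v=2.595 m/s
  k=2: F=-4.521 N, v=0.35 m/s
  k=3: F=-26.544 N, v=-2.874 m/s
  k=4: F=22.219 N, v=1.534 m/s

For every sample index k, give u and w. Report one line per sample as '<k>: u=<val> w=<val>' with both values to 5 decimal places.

0: u=10.38250 w=-3.72889
1: u=-2.59147 w=13.12601
2: u=-0.40325 w=1.82409
3: u=-12.37223 w=0.70506
4: u=8.58694 w=-2.35958

k=0: b·v=8.24×1.639=13.50536; √(2b)=4.05956; u=(13.50536+28.643)/4.05956=10.38250, w=(13.50536−28.643)/4.05956=-3.72889
k=1: b·v=8.24×2.595=21.38280; √(2b)=4.05956; u=(21.38280+(-31.903))/4.05956=-2.59147, w=(21.38280−(-31.903))/4.05956=13.12601
k=2: b·v=8.24×0.35=2.88400; √(2b)=4.05956; u=(2.88400+(-4.521))/4.05956=-0.40325, w=(2.88400−(-4.521))/4.05956=1.82409
k=3: b·v=8.24×(-2.874)=-23.68176; √(2b)=4.05956; u=(-23.68176+(-26.544))/4.05956=-12.37223, w=(-23.68176−(-26.544))/4.05956=0.70506
k=4: b·v=8.24×1.534=12.64016; √(2b)=4.05956; u=(12.64016+22.219)/4.05956=8.58694, w=(12.64016−22.219)/4.05956=-2.35958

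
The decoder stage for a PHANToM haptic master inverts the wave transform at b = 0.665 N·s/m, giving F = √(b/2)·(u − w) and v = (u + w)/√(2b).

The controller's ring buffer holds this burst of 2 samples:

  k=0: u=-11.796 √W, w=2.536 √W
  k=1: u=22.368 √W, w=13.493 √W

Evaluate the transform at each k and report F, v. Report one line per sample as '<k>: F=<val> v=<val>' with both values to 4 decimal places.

0: F=-8.2642 v=-8.0294
1: F=5.1176 v=31.0954

k=0: u−w=-14.3320, u+w=-9.2600; √(b/2)=0.5766, √(2b)=1.1533; F=0.5766×(-14.332)=-8.2642, v=-9.2600/1.1533=-8.0294
k=1: u−w=8.8750, u+w=35.8610; √(b/2)=0.5766, √(2b)=1.1533; F=0.5766×8.875=5.1176, v=35.8610/1.1533=31.0954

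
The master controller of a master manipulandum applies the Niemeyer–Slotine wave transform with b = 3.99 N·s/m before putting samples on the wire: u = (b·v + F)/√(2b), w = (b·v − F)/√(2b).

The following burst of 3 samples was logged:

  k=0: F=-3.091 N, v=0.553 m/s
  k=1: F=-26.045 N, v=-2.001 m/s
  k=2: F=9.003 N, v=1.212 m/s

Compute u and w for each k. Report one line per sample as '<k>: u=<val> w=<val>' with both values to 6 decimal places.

k=0: b·v=3.99×0.553=2.206470; √(2b)=2.824889; u=(2.206470+(-3.091))/2.824889=-0.313120, w=(2.206470−(-3.091))/2.824889=1.875284
k=1: b·v=3.99×(-2.001)=-7.983990; √(2b)=2.824889; u=(-7.983990+(-26.045))/2.824889=-12.046132, w=(-7.983990−(-26.045))/2.824889=6.393528
k=2: b·v=3.99×1.212=4.835880; √(2b)=2.824889; u=(4.835880+9.003)/2.824889=4.898910, w=(4.835880−9.003)/2.824889=-1.475144

0: u=-0.313120 w=1.875284
1: u=-12.046132 w=6.393528
2: u=4.898910 w=-1.475144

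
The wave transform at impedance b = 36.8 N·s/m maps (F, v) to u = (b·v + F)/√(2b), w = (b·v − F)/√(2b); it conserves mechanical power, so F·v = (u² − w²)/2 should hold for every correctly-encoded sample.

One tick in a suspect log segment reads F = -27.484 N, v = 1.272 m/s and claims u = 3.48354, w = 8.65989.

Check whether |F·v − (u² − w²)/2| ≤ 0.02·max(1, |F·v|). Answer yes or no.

no

F·v = (-27.484)×1.272 = -34.95965 W.
(u² − w²)/2 = (12.13505 − 74.99369)/2 = -31.42932 W.
|Δ| = 3.53033;  2% of max(1, |F·v|) = 0.69919.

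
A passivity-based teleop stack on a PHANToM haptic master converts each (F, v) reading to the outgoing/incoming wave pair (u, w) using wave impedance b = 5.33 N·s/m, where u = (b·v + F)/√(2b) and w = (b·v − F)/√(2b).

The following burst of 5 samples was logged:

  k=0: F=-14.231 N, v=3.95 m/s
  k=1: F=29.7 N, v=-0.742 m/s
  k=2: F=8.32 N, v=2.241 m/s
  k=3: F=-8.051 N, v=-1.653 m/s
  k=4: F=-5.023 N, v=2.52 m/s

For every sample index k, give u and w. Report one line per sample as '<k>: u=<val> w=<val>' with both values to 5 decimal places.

k=0: b·v=5.33×3.95=21.05350; √(2b)=3.26497; u=(21.05350+(-14.231))/3.26497=2.08961, w=(21.05350−(-14.231))/3.26497=10.80701
k=1: b·v=5.33×(-0.742)=-3.95486; √(2b)=3.26497; u=(-3.95486+29.7)/3.26497=7.88527, w=(-3.95486−29.7)/3.26497=-10.30788
k=2: b·v=5.33×2.241=11.94453; √(2b)=3.26497; u=(11.94453+8.32)/3.26497=6.20666, w=(11.94453−8.32)/3.26497=1.11013
k=3: b·v=5.33×(-1.653)=-8.81049; √(2b)=3.26497; u=(-8.81049+(-8.051))/3.26497=-5.16437, w=(-8.81049−(-8.051))/3.26497=-0.23262
k=4: b·v=5.33×2.52=13.43160; √(2b)=3.26497; u=(13.43160+(-5.023))/3.26497=2.57540, w=(13.43160−(-5.023))/3.26497=5.65231

0: u=2.08961 w=10.80701
1: u=7.88527 w=-10.30788
2: u=6.20666 w=1.11013
3: u=-5.16437 w=-0.23262
4: u=2.57540 w=5.65231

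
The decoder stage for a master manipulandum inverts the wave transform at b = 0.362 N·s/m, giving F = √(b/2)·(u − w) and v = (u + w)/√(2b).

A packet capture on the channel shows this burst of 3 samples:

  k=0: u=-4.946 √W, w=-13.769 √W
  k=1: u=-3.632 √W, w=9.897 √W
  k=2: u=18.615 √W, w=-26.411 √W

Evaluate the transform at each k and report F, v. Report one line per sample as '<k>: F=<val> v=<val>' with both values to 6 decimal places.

0: F=3.753665 v=-21.994827
1: F=-5.755791 v=7.362949
2: F=19.155904 v=-9.162259

k=0: u−w=8.823000, u+w=-18.715000; √(b/2)=0.425441, √(2b)=0.850882; F=0.425441×8.823=3.753665, v=-18.715000/0.850882=-21.994827
k=1: u−w=-13.529000, u+w=6.265000; √(b/2)=0.425441, √(2b)=0.850882; F=0.425441×(-13.529)=-5.755791, v=6.265000/0.850882=7.362949
k=2: u−w=45.026000, u+w=-7.796000; √(b/2)=0.425441, √(2b)=0.850882; F=0.425441×45.026=19.155904, v=-7.796000/0.850882=-9.162259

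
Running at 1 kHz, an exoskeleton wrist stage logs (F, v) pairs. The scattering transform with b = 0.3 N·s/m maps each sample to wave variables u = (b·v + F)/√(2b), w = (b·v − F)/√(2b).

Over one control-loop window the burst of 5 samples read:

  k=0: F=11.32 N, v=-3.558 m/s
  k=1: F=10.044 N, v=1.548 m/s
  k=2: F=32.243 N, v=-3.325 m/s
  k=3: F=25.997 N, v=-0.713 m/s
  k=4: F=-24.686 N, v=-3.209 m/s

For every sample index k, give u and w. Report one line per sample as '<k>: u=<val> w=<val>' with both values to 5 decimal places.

0: u=13.23605 w=-15.99206
1: u=13.56629 w=-12.36721
2: u=40.33777 w=-42.91330
3: u=33.28584 w=-33.83813
4: u=-33.11233 w=30.62665

k=0: b·v=0.3×(-3.558)=-1.06740; √(2b)=0.77460; u=(-1.06740+11.32)/0.77460=13.23605, w=(-1.06740−11.32)/0.77460=-15.99206
k=1: b·v=0.3×1.548=0.46440; √(2b)=0.77460; u=(0.46440+10.044)/0.77460=13.56629, w=(0.46440−10.044)/0.77460=-12.36721
k=2: b·v=0.3×(-3.325)=-0.99750; √(2b)=0.77460; u=(-0.99750+32.243)/0.77460=40.33777, w=(-0.99750−32.243)/0.77460=-42.91330
k=3: b·v=0.3×(-0.713)=-0.21390; √(2b)=0.77460; u=(-0.21390+25.997)/0.77460=33.28584, w=(-0.21390−25.997)/0.77460=-33.83813
k=4: b·v=0.3×(-3.209)=-0.96270; √(2b)=0.77460; u=(-0.96270+(-24.686))/0.77460=-33.11233, w=(-0.96270−(-24.686))/0.77460=30.62665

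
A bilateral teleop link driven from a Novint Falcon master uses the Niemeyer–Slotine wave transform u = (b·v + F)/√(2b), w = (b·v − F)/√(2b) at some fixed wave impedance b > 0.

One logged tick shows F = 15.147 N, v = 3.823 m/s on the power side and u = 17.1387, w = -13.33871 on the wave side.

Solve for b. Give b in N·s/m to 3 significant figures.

u + w = 3.8000;  u + w = √(2b)·v, so √(2b) = 3.8000/3.823 = 0.9940.
b = (√(2b))²/2 = 0.9880/2 = 0.4940.
(Check via u − w = 2F/√(2b): u − w = 30.4774, 2F/√(2b) = 30.4774.)

b = 0.494 N·s/m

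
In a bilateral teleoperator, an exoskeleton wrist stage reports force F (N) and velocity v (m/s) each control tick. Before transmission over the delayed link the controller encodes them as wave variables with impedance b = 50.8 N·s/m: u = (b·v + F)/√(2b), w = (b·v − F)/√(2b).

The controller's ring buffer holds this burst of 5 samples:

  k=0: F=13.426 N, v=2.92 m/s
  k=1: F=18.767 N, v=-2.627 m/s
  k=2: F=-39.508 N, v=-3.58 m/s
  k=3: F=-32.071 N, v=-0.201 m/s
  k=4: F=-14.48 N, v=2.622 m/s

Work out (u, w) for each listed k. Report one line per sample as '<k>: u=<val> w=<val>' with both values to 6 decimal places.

0: u=16.048323 w=13.384350
1: u=-11.377799 w=-15.101527
2: u=-21.962200 w=-14.123064
3: u=-4.194755 w=2.168739
4: u=11.777911 w=14.651017

k=0: b·v=50.8×2.92=148.336000; √(2b)=10.079683; u=(148.336000+13.426)/10.079683=16.048323, w=(148.336000−13.426)/10.079683=13.384350
k=1: b·v=50.8×(-2.627)=-133.451600; √(2b)=10.079683; u=(-133.451600+18.767)/10.079683=-11.377799, w=(-133.451600−18.767)/10.079683=-15.101527
k=2: b·v=50.8×(-3.58)=-181.864000; √(2b)=10.079683; u=(-181.864000+(-39.508))/10.079683=-21.962200, w=(-181.864000−(-39.508))/10.079683=-14.123064
k=3: b·v=50.8×(-0.201)=-10.210800; √(2b)=10.079683; u=(-10.210800+(-32.071))/10.079683=-4.194755, w=(-10.210800−(-32.071))/10.079683=2.168739
k=4: b·v=50.8×2.622=133.197600; √(2b)=10.079683; u=(133.197600+(-14.48))/10.079683=11.777911, w=(133.197600−(-14.48))/10.079683=14.651017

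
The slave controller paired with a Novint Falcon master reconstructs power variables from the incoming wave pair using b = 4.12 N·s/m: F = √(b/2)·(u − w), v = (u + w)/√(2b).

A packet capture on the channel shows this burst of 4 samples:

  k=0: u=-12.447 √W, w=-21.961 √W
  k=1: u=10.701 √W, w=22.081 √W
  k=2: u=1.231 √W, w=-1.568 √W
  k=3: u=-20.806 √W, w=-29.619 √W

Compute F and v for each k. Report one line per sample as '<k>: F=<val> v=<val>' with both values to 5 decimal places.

k=0: u−w=9.51400, u+w=-34.40800; √(b/2)=1.43527, √(2b)=2.87054; F=1.43527×9.514=13.65516, v=-34.40800/2.87054=-11.98659
k=1: u−w=-11.38000, u+w=32.78200; √(b/2)=1.43527, √(2b)=2.87054; F=1.43527×(-11.38)=-16.33337, v=32.78200/2.87054=11.42015
k=2: u−w=2.79900, u+w=-0.33700; √(b/2)=1.43527, √(2b)=2.87054; F=1.43527×2.799=4.01732, v=-0.33700/2.87054=-0.11740
k=3: u−w=8.81300, u+w=-50.42500; √(b/2)=1.43527, √(2b)=2.87054; F=1.43527×8.813=12.64903, v=-50.42500/2.87054=-17.56638

0: F=13.65516 v=-11.98659
1: F=-16.33337 v=11.42015
2: F=4.01732 v=-0.11740
3: F=12.64903 v=-17.56638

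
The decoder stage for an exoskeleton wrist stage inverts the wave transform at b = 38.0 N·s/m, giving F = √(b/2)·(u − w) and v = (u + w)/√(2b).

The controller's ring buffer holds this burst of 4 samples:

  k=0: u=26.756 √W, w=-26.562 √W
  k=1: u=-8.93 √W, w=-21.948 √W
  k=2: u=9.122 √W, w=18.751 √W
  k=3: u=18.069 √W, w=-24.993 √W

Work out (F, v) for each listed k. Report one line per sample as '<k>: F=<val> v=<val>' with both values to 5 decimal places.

0: F=232.40777 v=0.02225
1: F=56.74415 v=-3.54195
2: F=-41.97184 v=3.19725
3: F=187.70291 v=-0.79424

k=0: u−w=53.31800, u+w=0.19400; √(b/2)=4.35890, √(2b)=8.71780; F=4.35890×53.318=232.40777, v=0.19400/8.71780=0.02225
k=1: u−w=13.01800, u+w=-30.87800; √(b/2)=4.35890, √(2b)=8.71780; F=4.35890×13.018=56.74415, v=-30.87800/8.71780=-3.54195
k=2: u−w=-9.62900, u+w=27.87300; √(b/2)=4.35890, √(2b)=8.71780; F=4.35890×(-9.629)=-41.97184, v=27.87300/8.71780=3.19725
k=3: u−w=43.06200, u+w=-6.92400; √(b/2)=4.35890, √(2b)=8.71780; F=4.35890×43.062=187.70291, v=-6.92400/8.71780=-0.79424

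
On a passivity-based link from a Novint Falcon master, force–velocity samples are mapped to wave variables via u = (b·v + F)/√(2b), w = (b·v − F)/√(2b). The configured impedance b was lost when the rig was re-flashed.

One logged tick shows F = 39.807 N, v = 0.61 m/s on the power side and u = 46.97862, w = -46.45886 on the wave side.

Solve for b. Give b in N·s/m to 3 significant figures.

b = 0.363 N·s/m

u + w = 0.51976;  u + w = √(2b)·v, so √(2b) = 0.51976/0.61 = 0.85207.
b = (√(2b))²/2 = 0.72602/2 = 0.36301.
(Check via u − w = 2F/√(2b): u − w = 93.43748, 2F/√(2b) = 93.43647.)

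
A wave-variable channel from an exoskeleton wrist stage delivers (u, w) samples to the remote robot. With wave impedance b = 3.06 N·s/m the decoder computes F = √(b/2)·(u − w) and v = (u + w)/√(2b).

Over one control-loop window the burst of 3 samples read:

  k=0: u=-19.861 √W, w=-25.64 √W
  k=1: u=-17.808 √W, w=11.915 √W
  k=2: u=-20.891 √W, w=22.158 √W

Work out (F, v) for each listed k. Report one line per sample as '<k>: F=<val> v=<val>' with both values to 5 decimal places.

k=0: u−w=5.77900, u+w=-45.50100; √(b/2)=1.23693, √(2b)=2.47386; F=1.23693×5.779=7.14823, v=-45.50100/2.47386=-18.39269
k=1: u−w=-29.72300, u+w=-5.89300; √(b/2)=1.23693, √(2b)=2.47386; F=1.23693×(-29.723)=-36.76532, v=-5.89300/2.47386=-2.38210
k=2: u−w=-43.04900, u+w=1.26700; √(b/2)=1.23693, √(2b)=2.47386; F=1.23693×(-43.049)=-53.24867, v=1.26700/2.47386=0.51215

0: F=7.14823 v=-18.39269
1: F=-36.76532 v=-2.38210
2: F=-53.24867 v=0.51215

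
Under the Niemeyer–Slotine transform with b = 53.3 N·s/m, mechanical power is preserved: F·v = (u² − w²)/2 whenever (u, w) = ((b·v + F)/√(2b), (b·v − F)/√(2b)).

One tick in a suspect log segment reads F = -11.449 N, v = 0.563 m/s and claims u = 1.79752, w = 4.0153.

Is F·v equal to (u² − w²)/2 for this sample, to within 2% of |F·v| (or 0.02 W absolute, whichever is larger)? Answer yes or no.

yes

F·v = (-11.449)×0.563 = -6.4458 W.
(u² − w²)/2 = (3.2311 − 16.1226)/2 = -6.4458 W.
|Δ| = 0.0000;  2% of max(1, |F·v|) = 0.1289.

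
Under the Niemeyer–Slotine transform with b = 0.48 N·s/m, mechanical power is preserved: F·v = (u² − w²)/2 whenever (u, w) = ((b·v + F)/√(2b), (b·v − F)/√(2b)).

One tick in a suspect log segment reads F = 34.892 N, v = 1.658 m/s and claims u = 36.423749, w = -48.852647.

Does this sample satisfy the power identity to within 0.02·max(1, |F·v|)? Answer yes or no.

F·v = 34.892×1.658 = 57.850936 W.
(u² − w²)/2 = (1326.689491 − 2386.581119)/2 = -529.945814 W.
|Δ| = 587.796750;  2% of max(1, |F·v|) = 1.157019.

no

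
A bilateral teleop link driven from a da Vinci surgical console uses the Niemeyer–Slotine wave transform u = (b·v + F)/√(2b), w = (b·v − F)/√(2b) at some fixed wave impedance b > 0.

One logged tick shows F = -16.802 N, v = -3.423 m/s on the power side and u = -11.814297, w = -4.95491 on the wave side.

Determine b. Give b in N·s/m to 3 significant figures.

u + w = -16.769207;  u + w = √(2b)·v, so √(2b) = -16.769207/(-3.423) = 4.898980.
b = (√(2b))²/2 = 24.000001/2 = 12.000000.
(Check via u − w = 2F/√(2b): u − w = -6.859387, 2F/√(2b) = -6.859388.)

b = 12 N·s/m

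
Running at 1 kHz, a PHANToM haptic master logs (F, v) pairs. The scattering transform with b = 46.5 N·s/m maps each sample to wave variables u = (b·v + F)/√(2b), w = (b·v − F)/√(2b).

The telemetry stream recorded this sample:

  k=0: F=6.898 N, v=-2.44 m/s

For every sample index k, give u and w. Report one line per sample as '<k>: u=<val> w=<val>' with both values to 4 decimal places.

0: u=-11.0500 w=-12.4805

k=0: b·v=46.5×(-2.44)=-113.4600; √(2b)=9.6437; u=(-113.4600+6.898)/9.6437=-11.0500, w=(-113.4600−6.898)/9.6437=-12.4805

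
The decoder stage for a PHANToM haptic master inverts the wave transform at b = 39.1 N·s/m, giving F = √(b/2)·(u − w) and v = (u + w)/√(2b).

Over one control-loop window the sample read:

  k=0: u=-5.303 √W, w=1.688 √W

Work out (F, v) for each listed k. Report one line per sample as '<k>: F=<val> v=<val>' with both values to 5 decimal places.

k=0: u−w=-6.99100, u+w=-3.61500; √(b/2)=4.42154, √(2b)=8.84308; F=4.42154×(-6.991)=-30.91097, v=-3.61500/8.84308=-0.40879

0: F=-30.91097 v=-0.40879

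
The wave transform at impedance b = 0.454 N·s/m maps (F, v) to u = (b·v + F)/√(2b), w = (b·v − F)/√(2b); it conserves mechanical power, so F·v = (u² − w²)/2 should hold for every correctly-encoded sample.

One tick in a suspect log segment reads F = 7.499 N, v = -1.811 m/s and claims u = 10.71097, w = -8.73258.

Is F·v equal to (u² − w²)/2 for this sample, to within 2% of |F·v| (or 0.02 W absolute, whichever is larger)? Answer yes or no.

no

F·v = 7.499×(-1.811) = -13.5807 W.
(u² − w²)/2 = (114.7249 − 76.2580)/2 = 19.2335 W.
|Δ| = 32.8142;  2% of max(1, |F·v|) = 0.2716.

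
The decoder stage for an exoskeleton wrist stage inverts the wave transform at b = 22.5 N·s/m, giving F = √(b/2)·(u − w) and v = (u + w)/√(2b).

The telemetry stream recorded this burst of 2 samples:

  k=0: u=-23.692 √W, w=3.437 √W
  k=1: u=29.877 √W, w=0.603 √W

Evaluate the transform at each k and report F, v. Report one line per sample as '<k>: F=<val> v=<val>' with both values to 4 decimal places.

0: F=-90.9934 v=-3.0194
1: F=98.1880 v=4.5437

k=0: u−w=-27.1290, u+w=-20.2550; √(b/2)=3.3541, √(2b)=6.7082; F=3.3541×(-27.129)=-90.9934, v=-20.2550/6.7082=-3.0194
k=1: u−w=29.2740, u+w=30.4800; √(b/2)=3.3541, √(2b)=6.7082; F=3.3541×29.274=98.1880, v=30.4800/6.7082=4.5437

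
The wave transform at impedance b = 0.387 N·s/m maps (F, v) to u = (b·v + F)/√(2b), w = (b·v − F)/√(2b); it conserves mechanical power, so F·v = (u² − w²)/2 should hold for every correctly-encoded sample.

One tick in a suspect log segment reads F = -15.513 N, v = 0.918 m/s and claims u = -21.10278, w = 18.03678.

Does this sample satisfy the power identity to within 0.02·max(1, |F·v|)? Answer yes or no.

no

F·v = (-15.513)×0.918 = -14.2409 W.
(u² − w²)/2 = (445.3273 − 325.3254)/2 = 60.0009 W.
|Δ| = 74.2419;  2% of max(1, |F·v|) = 0.2848.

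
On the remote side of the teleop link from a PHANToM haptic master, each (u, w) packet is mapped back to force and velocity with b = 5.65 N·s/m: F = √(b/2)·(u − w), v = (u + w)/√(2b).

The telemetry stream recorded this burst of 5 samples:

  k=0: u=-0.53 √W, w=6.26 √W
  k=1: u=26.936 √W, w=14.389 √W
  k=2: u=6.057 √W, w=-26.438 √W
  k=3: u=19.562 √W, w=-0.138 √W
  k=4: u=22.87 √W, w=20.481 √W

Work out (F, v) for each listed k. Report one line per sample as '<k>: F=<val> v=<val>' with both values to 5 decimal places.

k=0: u−w=-6.79000, u+w=5.73000; √(b/2)=1.68077, √(2b)=3.36155; F=1.68077×(-6.79)=-11.41245, v=5.73000/3.36155=1.70457
k=1: u−w=12.54700, u+w=41.32500; √(b/2)=1.68077, √(2b)=3.36155; F=1.68077×12.547=21.08867, v=41.32500/3.36155=12.29345
k=2: u−w=32.49500, u+w=-20.38100; √(b/2)=1.68077, √(2b)=3.36155; F=1.68077×32.495=54.61674, v=-20.38100/3.36155=-6.06298
k=3: u−w=19.70000, u+w=19.42400; √(b/2)=1.68077, √(2b)=3.36155; F=1.68077×19.7=33.11124, v=19.42400/3.36155=5.77829
k=4: u−w=2.38900, u+w=43.35100; √(b/2)=1.68077, √(2b)=3.36155; F=1.68077×2.389=4.01537, v=43.35100/3.36155=12.89614

0: F=-11.41245 v=1.70457
1: F=21.08867 v=12.29345
2: F=54.61674 v=-6.06298
3: F=33.11124 v=5.77829
4: F=4.01537 v=12.89614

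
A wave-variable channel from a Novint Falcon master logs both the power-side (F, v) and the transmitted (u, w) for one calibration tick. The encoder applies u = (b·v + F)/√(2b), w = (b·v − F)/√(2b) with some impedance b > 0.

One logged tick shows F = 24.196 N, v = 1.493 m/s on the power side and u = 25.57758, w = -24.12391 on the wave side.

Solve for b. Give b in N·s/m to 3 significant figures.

u + w = 1.45367;  u + w = √(2b)·v, so √(2b) = 1.45367/1.493 = 0.97366.
b = (√(2b))²/2 = 0.94801/2 = 0.47400.
(Check via u − w = 2F/√(2b): u − w = 49.70149, 2F/√(2b) = 49.70128.)

b = 0.474 N·s/m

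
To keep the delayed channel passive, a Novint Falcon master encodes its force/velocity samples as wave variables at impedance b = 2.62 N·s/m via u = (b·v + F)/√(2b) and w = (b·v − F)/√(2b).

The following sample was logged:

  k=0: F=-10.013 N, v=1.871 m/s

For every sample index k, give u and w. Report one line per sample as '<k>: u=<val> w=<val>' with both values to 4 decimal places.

k=0: b·v=2.62×1.871=4.9020; √(2b)=2.2891; u=(4.9020+(-10.013))/2.2891=-2.2327, w=(4.9020−(-10.013))/2.2891=6.5157

0: u=-2.2327 w=6.5157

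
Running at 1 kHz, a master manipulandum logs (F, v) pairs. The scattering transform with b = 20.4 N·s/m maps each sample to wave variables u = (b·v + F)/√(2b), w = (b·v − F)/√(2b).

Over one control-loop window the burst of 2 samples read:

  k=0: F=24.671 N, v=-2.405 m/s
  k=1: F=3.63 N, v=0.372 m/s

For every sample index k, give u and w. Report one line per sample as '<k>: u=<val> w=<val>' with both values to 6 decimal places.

k=0: b·v=20.4×(-2.405)=-49.062000; √(2b)=6.387488; u=(-49.062000+24.671)/6.387488=-3.818559, w=(-49.062000−24.671)/6.387488=-11.543349
k=1: b·v=20.4×0.372=7.588800; √(2b)=6.387488; u=(7.588800+3.63)/6.387488=1.756371, w=(7.588800−3.63)/6.387488=0.619774

0: u=-3.818559 w=-11.543349
1: u=1.756371 w=0.619774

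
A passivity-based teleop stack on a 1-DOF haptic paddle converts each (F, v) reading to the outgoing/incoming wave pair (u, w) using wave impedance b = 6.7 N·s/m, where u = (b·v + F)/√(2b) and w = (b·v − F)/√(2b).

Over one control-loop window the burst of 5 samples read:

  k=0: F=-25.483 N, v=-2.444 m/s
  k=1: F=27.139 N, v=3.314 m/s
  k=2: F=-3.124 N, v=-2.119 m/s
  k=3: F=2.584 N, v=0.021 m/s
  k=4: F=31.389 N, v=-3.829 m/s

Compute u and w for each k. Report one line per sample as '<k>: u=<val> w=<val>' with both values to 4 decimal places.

0: u=-11.4347 w=2.4882
1: u=13.4794 w=-1.3482
2: u=-4.7318 w=-3.0250
3: u=0.7443 w=-0.6675
4: u=1.5666 w=-15.5830

k=0: b·v=6.7×(-2.444)=-16.3748; √(2b)=3.6606; u=(-16.3748+(-25.483))/3.6606=-11.4347, w=(-16.3748−(-25.483))/3.6606=2.4882
k=1: b·v=6.7×3.314=22.2038; √(2b)=3.6606; u=(22.2038+27.139)/3.6606=13.4794, w=(22.2038−27.139)/3.6606=-1.3482
k=2: b·v=6.7×(-2.119)=-14.1973; √(2b)=3.6606; u=(-14.1973+(-3.124))/3.6606=-4.7318, w=(-14.1973−(-3.124))/3.6606=-3.0250
k=3: b·v=6.7×0.021=0.1407; √(2b)=3.6606; u=(0.1407+2.584)/3.6606=0.7443, w=(0.1407−2.584)/3.6606=-0.6675
k=4: b·v=6.7×(-3.829)=-25.6543; √(2b)=3.6606; u=(-25.6543+31.389)/3.6606=1.5666, w=(-25.6543−31.389)/3.6606=-15.5830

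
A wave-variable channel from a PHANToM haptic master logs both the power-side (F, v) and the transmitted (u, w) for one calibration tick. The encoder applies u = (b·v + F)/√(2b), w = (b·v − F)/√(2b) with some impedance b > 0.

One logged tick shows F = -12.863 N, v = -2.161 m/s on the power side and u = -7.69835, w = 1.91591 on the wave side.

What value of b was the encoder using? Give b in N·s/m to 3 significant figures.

u + w = -5.78244;  u + w = √(2b)·v, so √(2b) = -5.78244/(-2.161) = 2.67582.
b = (√(2b))²/2 = 7.16000/2 = 3.58000.
(Check via u − w = 2F/√(2b): u − w = -9.61426, 2F/√(2b) = -9.61426.)

b = 3.58 N·s/m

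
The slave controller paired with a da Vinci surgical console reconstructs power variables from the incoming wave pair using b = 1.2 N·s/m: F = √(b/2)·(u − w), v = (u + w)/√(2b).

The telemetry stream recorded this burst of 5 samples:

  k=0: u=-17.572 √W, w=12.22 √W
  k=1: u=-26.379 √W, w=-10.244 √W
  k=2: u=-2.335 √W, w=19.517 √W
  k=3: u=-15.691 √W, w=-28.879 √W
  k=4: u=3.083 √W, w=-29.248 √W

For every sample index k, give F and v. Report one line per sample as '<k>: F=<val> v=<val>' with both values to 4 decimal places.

k=0: u−w=-29.7920, u+w=-5.3520; √(b/2)=0.7746, √(2b)=1.5492; F=0.7746×(-29.792)=-23.0768, v=-5.3520/1.5492=-3.4547
k=1: u−w=-16.1350, u+w=-36.6230; √(b/2)=0.7746, √(2b)=1.5492; F=0.7746×(-16.135)=-12.4981, v=-36.6230/1.5492=-23.6400
k=2: u−w=-21.8520, u+w=17.1820; √(b/2)=0.7746, √(2b)=1.5492; F=0.7746×(-21.852)=-16.9265, v=17.1820/1.5492=11.0909
k=3: u−w=13.1880, u+w=-44.5700; √(b/2)=0.7746, √(2b)=1.5492; F=0.7746×13.188=10.2154, v=-44.5700/1.5492=-28.7698
k=4: u−w=32.3310, u+w=-26.1650; √(b/2)=0.7746, √(2b)=1.5492; F=0.7746×32.331=25.0435, v=-26.1650/1.5492=-16.8894

0: F=-23.0768 v=-3.4547
1: F=-12.4981 v=-23.6400
2: F=-16.9265 v=11.0909
3: F=10.2154 v=-28.7698
4: F=25.0435 v=-16.8894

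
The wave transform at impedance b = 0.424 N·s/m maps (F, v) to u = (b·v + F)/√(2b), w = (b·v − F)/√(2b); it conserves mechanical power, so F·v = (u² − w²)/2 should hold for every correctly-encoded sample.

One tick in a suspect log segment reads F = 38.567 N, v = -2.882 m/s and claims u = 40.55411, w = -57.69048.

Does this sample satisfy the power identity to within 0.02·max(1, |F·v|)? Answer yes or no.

F·v = 38.567×(-2.882) = -111.1501 W.
(u² − w²)/2 = (1644.6358 − 3328.1915)/2 = -841.7778 W.
|Δ| = 730.6277;  2% of max(1, |F·v|) = 2.2230.

no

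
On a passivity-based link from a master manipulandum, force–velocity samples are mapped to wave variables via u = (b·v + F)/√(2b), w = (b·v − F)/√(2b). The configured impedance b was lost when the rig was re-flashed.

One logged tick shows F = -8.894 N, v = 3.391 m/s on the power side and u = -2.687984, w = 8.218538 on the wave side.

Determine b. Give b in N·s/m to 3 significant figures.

u + w = 5.530554;  u + w = √(2b)·v, so √(2b) = 5.530554/3.391 = 1.630951.
b = (√(2b))²/2 = 2.660000/2 = 1.330000.
(Check via u − w = 2F/√(2b): u − w = -10.906522, 2F/√(2b) = -10.906522.)

b = 1.33 N·s/m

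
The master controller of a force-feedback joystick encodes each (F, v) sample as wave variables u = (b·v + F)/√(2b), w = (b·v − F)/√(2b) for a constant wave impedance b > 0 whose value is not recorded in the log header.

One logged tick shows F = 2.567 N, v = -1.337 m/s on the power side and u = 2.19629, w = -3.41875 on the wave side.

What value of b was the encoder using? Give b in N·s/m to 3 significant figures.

b = 0.418 N·s/m

u + w = -1.2225;  u + w = √(2b)·v, so √(2b) = -1.2225/(-1.337) = 0.9143.
b = (√(2b))²/2 = 0.8360/2 = 0.4180.
(Check via u − w = 2F/√(2b): u − w = 5.6150, 2F/√(2b) = 5.6150.)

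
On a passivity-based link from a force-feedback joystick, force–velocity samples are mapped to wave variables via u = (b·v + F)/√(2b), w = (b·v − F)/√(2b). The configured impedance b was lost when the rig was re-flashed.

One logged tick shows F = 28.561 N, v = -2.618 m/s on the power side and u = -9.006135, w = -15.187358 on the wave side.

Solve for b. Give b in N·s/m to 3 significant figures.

b = 42.7 N·s/m

u + w = -24.193493;  u + w = √(2b)·v, so √(2b) = -24.193493/(-2.618) = 9.241212.
b = (√(2b))²/2 = 85.399999/2 = 42.700000.
(Check via u − w = 2F/√(2b): u − w = 6.181223, 2F/√(2b) = 6.181224.)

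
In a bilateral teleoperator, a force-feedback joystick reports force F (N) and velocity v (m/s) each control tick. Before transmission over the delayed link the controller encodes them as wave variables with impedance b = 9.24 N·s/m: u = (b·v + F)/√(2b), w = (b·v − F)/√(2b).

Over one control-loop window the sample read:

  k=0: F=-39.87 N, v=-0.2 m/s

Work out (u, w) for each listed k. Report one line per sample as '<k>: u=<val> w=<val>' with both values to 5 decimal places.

0: u=-9.70449 w=8.84472

k=0: b·v=9.24×(-0.2)=-1.84800; √(2b)=4.29884; u=(-1.84800+(-39.87))/4.29884=-9.70449, w=(-1.84800−(-39.87))/4.29884=8.84472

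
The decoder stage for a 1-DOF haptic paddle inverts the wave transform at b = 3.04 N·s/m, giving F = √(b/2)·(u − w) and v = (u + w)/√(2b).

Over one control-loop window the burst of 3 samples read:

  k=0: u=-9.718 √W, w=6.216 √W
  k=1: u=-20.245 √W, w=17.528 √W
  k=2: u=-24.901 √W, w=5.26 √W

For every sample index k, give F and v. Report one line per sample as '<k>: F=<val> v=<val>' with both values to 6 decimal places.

0: F=-19.644755 v=-1.420249
1: F=-46.569682 v=-1.101889
2: F=-37.184978 v=-7.965477

k=0: u−w=-15.934000, u+w=-3.502000; √(b/2)=1.232883, √(2b)=2.465766; F=1.232883×(-15.934)=-19.644755, v=-3.502000/2.465766=-1.420249
k=1: u−w=-37.773000, u+w=-2.717000; √(b/2)=1.232883, √(2b)=2.465766; F=1.232883×(-37.773)=-46.569682, v=-2.717000/2.465766=-1.101889
k=2: u−w=-30.161000, u+w=-19.641000; √(b/2)=1.232883, √(2b)=2.465766; F=1.232883×(-30.161)=-37.184978, v=-19.641000/2.465766=-7.965477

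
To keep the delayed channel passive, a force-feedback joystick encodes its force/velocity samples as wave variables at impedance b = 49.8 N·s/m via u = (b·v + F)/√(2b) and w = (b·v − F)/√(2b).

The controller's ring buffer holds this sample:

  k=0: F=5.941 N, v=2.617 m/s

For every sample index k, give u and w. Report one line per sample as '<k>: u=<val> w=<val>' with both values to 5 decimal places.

0: u=13.65410 w=12.46351

k=0: b·v=49.8×2.617=130.32660; √(2b)=9.97998; u=(130.32660+5.941)/9.97998=13.65410, w=(130.32660−5.941)/9.97998=12.46351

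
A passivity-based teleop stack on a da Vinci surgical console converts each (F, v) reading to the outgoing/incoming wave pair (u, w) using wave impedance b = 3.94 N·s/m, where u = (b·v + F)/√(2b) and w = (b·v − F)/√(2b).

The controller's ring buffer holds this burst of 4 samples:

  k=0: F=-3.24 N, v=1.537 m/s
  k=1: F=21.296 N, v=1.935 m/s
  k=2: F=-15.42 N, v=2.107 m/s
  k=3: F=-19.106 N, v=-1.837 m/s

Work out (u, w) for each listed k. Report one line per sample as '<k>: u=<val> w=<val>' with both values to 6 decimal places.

0: u=1.003080 w=3.311485
1: u=10.302288 w=-4.870484
2: u=-2.535832 w=8.450463
3: u=-9.384583 w=4.227878

k=0: b·v=3.94×1.537=6.055780; √(2b)=2.807134; u=(6.055780+(-3.24))/2.807134=1.003080, w=(6.055780−(-3.24))/2.807134=3.311485
k=1: b·v=3.94×1.935=7.623900; √(2b)=2.807134; u=(7.623900+21.296)/2.807134=10.302288, w=(7.623900−21.296)/2.807134=-4.870484
k=2: b·v=3.94×2.107=8.301580; √(2b)=2.807134; u=(8.301580+(-15.42))/2.807134=-2.535832, w=(8.301580−(-15.42))/2.807134=8.450463
k=3: b·v=3.94×(-1.837)=-7.237780; √(2b)=2.807134; u=(-7.237780+(-19.106))/2.807134=-9.384583, w=(-7.237780−(-19.106))/2.807134=4.227878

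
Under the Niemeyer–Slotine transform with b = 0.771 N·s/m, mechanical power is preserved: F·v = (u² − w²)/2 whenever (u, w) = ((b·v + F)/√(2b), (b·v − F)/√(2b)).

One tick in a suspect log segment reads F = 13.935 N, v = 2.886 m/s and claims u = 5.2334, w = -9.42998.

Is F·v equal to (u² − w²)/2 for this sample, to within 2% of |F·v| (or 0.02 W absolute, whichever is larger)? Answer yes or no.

F·v = 13.935×2.886 = 40.2164 W.
(u² − w²)/2 = (27.3885 − 88.9245)/2 = -30.7680 W.
|Δ| = 70.9844;  2% of max(1, |F·v|) = 0.8043.

no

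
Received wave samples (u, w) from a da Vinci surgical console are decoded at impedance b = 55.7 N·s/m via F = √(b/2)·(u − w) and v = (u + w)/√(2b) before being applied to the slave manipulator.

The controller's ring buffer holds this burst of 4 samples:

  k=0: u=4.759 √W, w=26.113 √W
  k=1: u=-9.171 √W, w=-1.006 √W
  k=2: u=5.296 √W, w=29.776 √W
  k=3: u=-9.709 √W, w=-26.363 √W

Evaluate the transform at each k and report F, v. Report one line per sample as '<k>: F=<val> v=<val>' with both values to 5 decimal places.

0: F=-112.69168 v=2.92498
1: F=-43.08924 v=-0.96422
2: F=-129.18855 v=3.32291
3: F=87.88832 v=-3.41765

k=0: u−w=-21.35400, u+w=30.87200; √(b/2)=5.27731, √(2b)=10.55462; F=5.27731×(-21.354)=-112.69168, v=30.87200/10.55462=2.92498
k=1: u−w=-8.16500, u+w=-10.17700; √(b/2)=5.27731, √(2b)=10.55462; F=5.27731×(-8.165)=-43.08924, v=-10.17700/10.55462=-0.96422
k=2: u−w=-24.48000, u+w=35.07200; √(b/2)=5.27731, √(2b)=10.55462; F=5.27731×(-24.48)=-129.18855, v=35.07200/10.55462=3.32291
k=3: u−w=16.65400, u+w=-36.07200; √(b/2)=5.27731, √(2b)=10.55462; F=5.27731×16.654=87.88832, v=-36.07200/10.55462=-3.41765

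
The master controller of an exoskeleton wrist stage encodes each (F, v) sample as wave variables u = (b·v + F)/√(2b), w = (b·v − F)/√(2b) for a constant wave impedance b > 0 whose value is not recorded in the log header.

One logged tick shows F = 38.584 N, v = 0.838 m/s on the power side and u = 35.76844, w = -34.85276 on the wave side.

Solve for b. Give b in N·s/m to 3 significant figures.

b = 0.597 N·s/m

u + w = 0.9157;  u + w = √(2b)·v, so √(2b) = 0.9157/0.838 = 1.0927.
b = (√(2b))²/2 = 1.1940/2 = 0.5970.
(Check via u − w = 2F/√(2b): u − w = 70.6212, 2F/√(2b) = 70.6216.)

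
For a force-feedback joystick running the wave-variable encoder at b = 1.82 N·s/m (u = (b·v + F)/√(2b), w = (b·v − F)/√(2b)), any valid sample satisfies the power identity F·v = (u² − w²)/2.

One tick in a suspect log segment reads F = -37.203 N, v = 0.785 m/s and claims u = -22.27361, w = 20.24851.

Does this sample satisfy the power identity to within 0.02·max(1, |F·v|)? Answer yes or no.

no

F·v = (-37.203)×0.785 = -29.2044 W.
(u² − w²)/2 = (496.1137 − 410.0022)/2 = 43.0558 W.
|Δ| = 72.2601;  2% of max(1, |F·v|) = 0.5841.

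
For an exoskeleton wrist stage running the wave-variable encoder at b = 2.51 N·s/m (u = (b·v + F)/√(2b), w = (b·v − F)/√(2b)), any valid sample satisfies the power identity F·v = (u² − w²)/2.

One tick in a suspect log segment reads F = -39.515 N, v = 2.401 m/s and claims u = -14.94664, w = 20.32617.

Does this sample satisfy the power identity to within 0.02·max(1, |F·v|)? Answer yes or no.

yes

F·v = (-39.515)×2.401 = -94.8755 W.
(u² − w²)/2 = (223.4020 − 413.1532)/2 = -94.8756 W.
|Δ| = 0.0001;  2% of max(1, |F·v|) = 1.8975.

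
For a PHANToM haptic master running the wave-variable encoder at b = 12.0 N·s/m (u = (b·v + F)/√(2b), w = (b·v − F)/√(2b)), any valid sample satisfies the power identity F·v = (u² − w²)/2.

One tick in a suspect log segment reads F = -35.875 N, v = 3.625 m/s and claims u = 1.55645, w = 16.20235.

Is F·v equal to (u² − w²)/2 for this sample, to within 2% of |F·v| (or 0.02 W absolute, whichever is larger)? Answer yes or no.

F·v = (-35.875)×3.625 = -130.0469 W.
(u² − w²)/2 = (2.4225 − 262.5161)/2 = -130.0468 W.
|Δ| = 0.0001;  2% of max(1, |F·v|) = 2.6009.

yes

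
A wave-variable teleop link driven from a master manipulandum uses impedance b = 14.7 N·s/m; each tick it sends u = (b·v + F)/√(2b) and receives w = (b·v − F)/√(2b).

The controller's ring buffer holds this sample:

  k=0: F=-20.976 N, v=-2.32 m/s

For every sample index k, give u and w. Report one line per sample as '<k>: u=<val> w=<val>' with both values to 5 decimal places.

k=0: b·v=14.7×(-2.32)=-34.10400; √(2b)=5.42218; u=(-34.10400+(-20.976))/5.42218=-10.15828, w=(-34.10400−(-20.976))/5.42218=-2.42117

0: u=-10.15828 w=-2.42117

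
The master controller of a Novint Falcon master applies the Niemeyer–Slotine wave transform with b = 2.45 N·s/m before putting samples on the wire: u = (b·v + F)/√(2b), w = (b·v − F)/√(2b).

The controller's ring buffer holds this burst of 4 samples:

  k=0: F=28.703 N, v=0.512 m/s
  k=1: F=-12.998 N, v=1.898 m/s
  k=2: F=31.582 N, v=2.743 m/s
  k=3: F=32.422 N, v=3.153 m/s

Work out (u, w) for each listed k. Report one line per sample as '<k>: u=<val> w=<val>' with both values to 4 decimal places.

0: u=13.5334 w=-12.4000
1: u=-3.7712 w=7.9726
2: u=17.3032 w=-11.2313
3: u=18.1365 w=-11.1570

k=0: b·v=2.45×0.512=1.2544; √(2b)=2.2136; u=(1.2544+28.703)/2.2136=13.5334, w=(1.2544−28.703)/2.2136=-12.4000
k=1: b·v=2.45×1.898=4.6501; √(2b)=2.2136; u=(4.6501+(-12.998))/2.2136=-3.7712, w=(4.6501−(-12.998))/2.2136=7.9726
k=2: b·v=2.45×2.743=6.7203; √(2b)=2.2136; u=(6.7203+31.582)/2.2136=17.3032, w=(6.7203−31.582)/2.2136=-11.2313
k=3: b·v=2.45×3.153=7.7249; √(2b)=2.2136; u=(7.7249+32.422)/2.2136=18.1365, w=(7.7249−32.422)/2.2136=-11.1570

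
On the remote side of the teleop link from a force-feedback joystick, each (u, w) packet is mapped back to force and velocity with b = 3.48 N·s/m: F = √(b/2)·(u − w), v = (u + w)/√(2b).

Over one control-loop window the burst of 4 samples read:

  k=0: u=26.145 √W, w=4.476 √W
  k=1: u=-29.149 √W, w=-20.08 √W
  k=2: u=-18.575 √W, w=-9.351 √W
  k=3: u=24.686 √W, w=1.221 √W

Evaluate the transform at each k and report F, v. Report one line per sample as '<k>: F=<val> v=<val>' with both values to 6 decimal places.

0: F=28.583374 v=11.606860
1: F=-11.962833 v=-18.660204
2: F=-12.167292 v=-10.585323
3: F=30.952461 v=9.820023

k=0: u−w=21.669000, u+w=30.621000; √(b/2)=1.319091, √(2b)=2.638181; F=1.319091×21.669=28.583374, v=30.621000/2.638181=11.606860
k=1: u−w=-9.069000, u+w=-49.229000; √(b/2)=1.319091, √(2b)=2.638181; F=1.319091×(-9.069)=-11.962833, v=-49.229000/2.638181=-18.660204
k=2: u−w=-9.224000, u+w=-27.926000; √(b/2)=1.319091, √(2b)=2.638181; F=1.319091×(-9.224)=-12.167292, v=-27.926000/2.638181=-10.585323
k=3: u−w=23.465000, u+w=25.907000; √(b/2)=1.319091, √(2b)=2.638181; F=1.319091×23.465=30.952461, v=25.907000/2.638181=9.820023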